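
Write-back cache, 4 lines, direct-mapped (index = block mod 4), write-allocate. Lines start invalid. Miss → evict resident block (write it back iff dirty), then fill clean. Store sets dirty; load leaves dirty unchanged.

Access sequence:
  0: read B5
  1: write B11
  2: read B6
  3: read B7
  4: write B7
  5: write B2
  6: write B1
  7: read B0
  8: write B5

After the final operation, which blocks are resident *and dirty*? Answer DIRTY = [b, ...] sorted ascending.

0: R B5 -> L1 miss  d=-]
1: W B11 -> L3 miss  d=D]
2: R B6 -> L2 miss  d=-]
3: R B7 -> L3 miss wb->B11  d=-]
4: W B7 -> L3 hit  d=D]
5: W B2 -> L2 miss  d=D]
6: W B1 -> L1 miss  d=D]
7: R B0 -> L0 miss  d=-]
8: W B5 -> L1 miss wb->B1  d=D]

DIRTY = [2, 5, 7]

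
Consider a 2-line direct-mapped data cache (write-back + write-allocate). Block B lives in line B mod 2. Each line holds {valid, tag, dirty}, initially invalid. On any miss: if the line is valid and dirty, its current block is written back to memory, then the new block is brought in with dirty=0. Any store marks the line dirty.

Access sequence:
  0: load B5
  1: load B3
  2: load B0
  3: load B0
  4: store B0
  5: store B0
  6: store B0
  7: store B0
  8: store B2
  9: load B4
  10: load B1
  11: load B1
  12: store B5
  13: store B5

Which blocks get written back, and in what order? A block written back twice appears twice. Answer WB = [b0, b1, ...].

  0 | R B5 → L1 miss [-]
  1 | R B3 → L1 miss [-]
  2 | R B0 → L0 miss [-]
  3 | R B0 → L0 hit [-]
  4 | W B0 → L0 hit [D]
  5 | W B0 → L0 hit [D]
  6 | W B0 → L0 hit [D]
  7 | W B0 → L0 hit [D]
  8 | W B2 → L0 miss wb→B0 [D]
  9 | R B4 → L0 miss wb→B2 [-]
  10 | R B1 → L1 miss [-]
  11 | R B1 → L1 hit [-]
  12 | W B5 → L1 miss [D]
  13 | W B5 → L1 hit [D]

WB = [0, 2]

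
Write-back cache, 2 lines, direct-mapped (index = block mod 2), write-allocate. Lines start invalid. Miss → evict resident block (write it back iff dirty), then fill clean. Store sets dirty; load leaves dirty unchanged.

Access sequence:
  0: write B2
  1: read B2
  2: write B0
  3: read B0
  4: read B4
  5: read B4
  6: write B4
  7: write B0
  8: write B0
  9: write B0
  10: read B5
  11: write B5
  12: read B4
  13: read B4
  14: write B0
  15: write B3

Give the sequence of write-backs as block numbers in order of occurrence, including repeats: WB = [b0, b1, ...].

  0 | W B2 → L0 miss [D]
  1 | R B2 → L0 hit [D]
  2 | W B0 → L0 miss wb→B2 [D]
  3 | R B0 → L0 hit [D]
  4 | R B4 → L0 miss wb→B0 [-]
  5 | R B4 → L0 hit [-]
  6 | W B4 → L0 hit [D]
  7 | W B0 → L0 miss wb→B4 [D]
  8 | W B0 → L0 hit [D]
  9 | W B0 → L0 hit [D]
  10 | R B5 → L1 miss [-]
  11 | W B5 → L1 hit [D]
  12 | R B4 → L0 miss wb→B0 [-]
  13 | R B4 → L0 hit [-]
  14 | W B0 → L0 miss [D]
  15 | W B3 → L1 miss wb→B5 [D]

WB = [2, 0, 4, 0, 5]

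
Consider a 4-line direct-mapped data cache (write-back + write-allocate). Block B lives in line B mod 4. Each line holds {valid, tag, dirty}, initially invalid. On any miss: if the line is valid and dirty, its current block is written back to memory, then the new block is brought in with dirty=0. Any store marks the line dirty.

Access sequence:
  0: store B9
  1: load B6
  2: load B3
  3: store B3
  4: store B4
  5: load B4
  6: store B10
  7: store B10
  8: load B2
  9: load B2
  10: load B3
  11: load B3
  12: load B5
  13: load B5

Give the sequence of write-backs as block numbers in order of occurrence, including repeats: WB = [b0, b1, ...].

0: W B9 -> L1 miss  d=D]
1: R B6 -> L2 miss  d=-]
2: R B3 -> L3 miss  d=-]
3: W B3 -> L3 hit  d=D]
4: W B4 -> L0 miss  d=D]
5: R B4 -> L0 hit  d=D]
6: W B10 -> L2 miss  d=D]
7: W B10 -> L2 hit  d=D]
8: R B2 -> L2 miss wb->B10  d=-]
9: R B2 -> L2 hit  d=-]
10: R B3 -> L3 hit  d=D]
11: R B3 -> L3 hit  d=D]
12: R B5 -> L1 miss wb->B9  d=-]
13: R B5 -> L1 hit  d=-]

WB = [10, 9]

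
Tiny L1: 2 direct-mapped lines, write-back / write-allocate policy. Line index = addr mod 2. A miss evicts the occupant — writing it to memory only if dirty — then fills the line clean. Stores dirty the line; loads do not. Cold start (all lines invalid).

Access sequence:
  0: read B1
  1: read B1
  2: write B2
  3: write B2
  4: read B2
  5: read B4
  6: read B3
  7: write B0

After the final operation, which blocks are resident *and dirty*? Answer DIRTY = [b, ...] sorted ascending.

0: R B1 → L1 miss [-]
1: R B1 → L1 hit [-]
2: W B2 → L0 miss [D]
3: W B2 → L0 hit [D]
4: R B2 → L0 hit [D]
5: R B4 → L0 miss wb→B2 [-]
6: R B3 → L1 miss [-]
7: W B0 → L0 miss [D]

DIRTY = [0]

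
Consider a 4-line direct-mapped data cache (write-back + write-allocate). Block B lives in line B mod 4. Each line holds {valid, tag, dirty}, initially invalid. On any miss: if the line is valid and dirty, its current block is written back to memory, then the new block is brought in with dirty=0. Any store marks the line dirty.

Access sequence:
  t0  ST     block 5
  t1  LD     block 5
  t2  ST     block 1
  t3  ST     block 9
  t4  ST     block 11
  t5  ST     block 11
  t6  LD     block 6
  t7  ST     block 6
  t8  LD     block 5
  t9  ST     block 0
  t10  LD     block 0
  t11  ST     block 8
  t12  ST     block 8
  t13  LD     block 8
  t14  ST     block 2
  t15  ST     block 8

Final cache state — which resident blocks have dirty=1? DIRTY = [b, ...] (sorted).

  0 | W B5 → L1 miss [D]
  1 | R B5 → L1 hit [D]
  2 | W B1 → L1 miss wb→B5 [D]
  3 | W B9 → L1 miss wb→B1 [D]
  4 | W B11 → L3 miss [D]
  5 | W B11 → L3 hit [D]
  6 | R B6 → L2 miss [-]
  7 | W B6 → L2 hit [D]
  8 | R B5 → L1 miss wb→B9 [-]
  9 | W B0 → L0 miss [D]
  10 | R B0 → L0 hit [D]
  11 | W B8 → L0 miss wb→B0 [D]
  12 | W B8 → L0 hit [D]
  13 | R B8 → L0 hit [D]
  14 | W B2 → L2 miss wb→B6 [D]
  15 | W B8 → L0 hit [D]

DIRTY = [2, 8, 11]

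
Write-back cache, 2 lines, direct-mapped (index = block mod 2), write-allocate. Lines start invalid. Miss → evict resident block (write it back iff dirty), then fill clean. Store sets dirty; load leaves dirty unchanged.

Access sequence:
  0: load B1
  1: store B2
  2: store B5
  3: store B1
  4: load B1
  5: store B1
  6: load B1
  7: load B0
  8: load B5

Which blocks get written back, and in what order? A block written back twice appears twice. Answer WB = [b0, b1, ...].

WB = [5, 2, 1]

0: R B1 -> L1 miss  d=-]
1: W B2 -> L0 miss  d=D]
2: W B5 -> L1 miss  d=D]
3: W B1 -> L1 miss wb->B5  d=D]
4: R B1 -> L1 hit  d=D]
5: W B1 -> L1 hit  d=D]
6: R B1 -> L1 hit  d=D]
7: R B0 -> L0 miss wb->B2  d=-]
8: R B5 -> L1 miss wb->B1  d=-]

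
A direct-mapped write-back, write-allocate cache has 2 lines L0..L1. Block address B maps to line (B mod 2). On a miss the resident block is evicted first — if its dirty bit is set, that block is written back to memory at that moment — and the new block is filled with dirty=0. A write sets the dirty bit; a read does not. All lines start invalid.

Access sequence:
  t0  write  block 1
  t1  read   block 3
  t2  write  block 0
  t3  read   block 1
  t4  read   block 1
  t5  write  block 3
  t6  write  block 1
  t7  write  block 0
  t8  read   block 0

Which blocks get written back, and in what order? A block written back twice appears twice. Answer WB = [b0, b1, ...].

  0 | W B1 → L1 miss [D]
  1 | R B3 → L1 miss wb→B1 [-]
  2 | W B0 → L0 miss [D]
  3 | R B1 → L1 miss [-]
  4 | R B1 → L1 hit [-]
  5 | W B3 → L1 miss [D]
  6 | W B1 → L1 miss wb→B3 [D]
  7 | W B0 → L0 hit [D]
  8 | R B0 → L0 hit [D]

WB = [1, 3]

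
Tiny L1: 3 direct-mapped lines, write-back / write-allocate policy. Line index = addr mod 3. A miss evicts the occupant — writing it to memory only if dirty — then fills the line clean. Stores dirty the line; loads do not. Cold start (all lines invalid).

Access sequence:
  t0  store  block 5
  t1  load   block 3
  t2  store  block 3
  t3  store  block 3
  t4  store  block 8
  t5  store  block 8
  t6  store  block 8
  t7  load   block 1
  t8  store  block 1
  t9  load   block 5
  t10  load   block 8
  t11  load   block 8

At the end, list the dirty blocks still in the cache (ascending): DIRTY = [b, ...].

0: W B5 -> L2 miss  d=D]
1: R B3 -> L0 miss  d=-]
2: W B3 -> L0 hit  d=D]
3: W B3 -> L0 hit  d=D]
4: W B8 -> L2 miss wb->B5  d=D]
5: W B8 -> L2 hit  d=D]
6: W B8 -> L2 hit  d=D]
7: R B1 -> L1 miss  d=-]
8: W B1 -> L1 hit  d=D]
9: R B5 -> L2 miss wb->B8  d=-]
10: R B8 -> L2 miss  d=-]
11: R B8 -> L2 hit  d=-]

DIRTY = [1, 3]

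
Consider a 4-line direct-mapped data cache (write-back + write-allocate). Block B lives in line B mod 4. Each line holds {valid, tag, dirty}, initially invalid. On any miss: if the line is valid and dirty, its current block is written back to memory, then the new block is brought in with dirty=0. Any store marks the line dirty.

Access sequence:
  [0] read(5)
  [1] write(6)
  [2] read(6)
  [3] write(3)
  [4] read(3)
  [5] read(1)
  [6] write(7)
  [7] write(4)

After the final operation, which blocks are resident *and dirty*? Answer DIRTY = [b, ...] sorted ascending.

DIRTY = [4, 6, 7]

0: R B5 → L1 miss [-]
1: W B6 → L2 miss [D]
2: R B6 → L2 hit [D]
3: W B3 → L3 miss [D]
4: R B3 → L3 hit [D]
5: R B1 → L1 miss [-]
6: W B7 → L3 miss wb→B3 [D]
7: W B4 → L0 miss [D]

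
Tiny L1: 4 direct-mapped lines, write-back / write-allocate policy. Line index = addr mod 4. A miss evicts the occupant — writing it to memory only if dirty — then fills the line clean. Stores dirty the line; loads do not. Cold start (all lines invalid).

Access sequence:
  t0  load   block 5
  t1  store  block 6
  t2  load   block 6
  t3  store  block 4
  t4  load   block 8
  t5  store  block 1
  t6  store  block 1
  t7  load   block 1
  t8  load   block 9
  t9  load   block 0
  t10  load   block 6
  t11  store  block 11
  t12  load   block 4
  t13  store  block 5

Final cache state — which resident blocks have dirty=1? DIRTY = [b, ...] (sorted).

DIRTY = [5, 6, 11]

0: R B5 → L1 miss [-]
1: W B6 → L2 miss [D]
2: R B6 → L2 hit [D]
3: W B4 → L0 miss [D]
4: R B8 → L0 miss wb→B4 [-]
5: W B1 → L1 miss [D]
6: W B1 → L1 hit [D]
7: R B1 → L1 hit [D]
8: R B9 → L1 miss wb→B1 [-]
9: R B0 → L0 miss [-]
10: R B6 → L2 hit [D]
11: W B11 → L3 miss [D]
12: R B4 → L0 miss [-]
13: W B5 → L1 miss [D]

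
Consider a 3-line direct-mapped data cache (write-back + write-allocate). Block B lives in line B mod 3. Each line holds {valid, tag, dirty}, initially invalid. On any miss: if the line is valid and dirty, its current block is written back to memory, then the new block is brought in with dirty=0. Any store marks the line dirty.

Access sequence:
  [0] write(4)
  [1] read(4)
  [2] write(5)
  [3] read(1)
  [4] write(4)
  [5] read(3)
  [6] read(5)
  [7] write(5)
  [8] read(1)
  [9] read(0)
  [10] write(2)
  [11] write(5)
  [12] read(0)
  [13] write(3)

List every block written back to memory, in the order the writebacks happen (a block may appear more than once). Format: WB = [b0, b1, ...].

  0 | W B4 → L1 miss [D]
  1 | R B4 → L1 hit [D]
  2 | W B5 → L2 miss [D]
  3 | R B1 → L1 miss wb→B4 [-]
  4 | W B4 → L1 miss [D]
  5 | R B3 → L0 miss [-]
  6 | R B5 → L2 hit [D]
  7 | W B5 → L2 hit [D]
  8 | R B1 → L1 miss wb→B4 [-]
  9 | R B0 → L0 miss [-]
  10 | W B2 → L2 miss wb→B5 [D]
  11 | W B5 → L2 miss wb→B2 [D]
  12 | R B0 → L0 hit [-]
  13 | W B3 → L0 miss [D]

WB = [4, 4, 5, 2]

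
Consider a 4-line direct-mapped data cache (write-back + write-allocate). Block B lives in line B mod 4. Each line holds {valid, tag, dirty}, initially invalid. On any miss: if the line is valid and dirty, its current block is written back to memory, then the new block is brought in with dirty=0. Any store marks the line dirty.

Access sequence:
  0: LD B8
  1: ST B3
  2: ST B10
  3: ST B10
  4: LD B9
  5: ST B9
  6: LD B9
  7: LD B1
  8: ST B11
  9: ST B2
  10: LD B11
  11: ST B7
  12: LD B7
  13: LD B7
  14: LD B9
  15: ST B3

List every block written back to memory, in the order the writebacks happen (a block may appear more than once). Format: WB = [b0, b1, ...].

0: R B8 → L0 miss [-]
1: W B3 → L3 miss [D]
2: W B10 → L2 miss [D]
3: W B10 → L2 hit [D]
4: R B9 → L1 miss [-]
5: W B9 → L1 hit [D]
6: R B9 → L1 hit [D]
7: R B1 → L1 miss wb→B9 [-]
8: W B11 → L3 miss wb→B3 [D]
9: W B2 → L2 miss wb→B10 [D]
10: R B11 → L3 hit [D]
11: W B7 → L3 miss wb→B11 [D]
12: R B7 → L3 hit [D]
13: R B7 → L3 hit [D]
14: R B9 → L1 miss [-]
15: W B3 → L3 miss wb→B7 [D]

WB = [9, 3, 10, 11, 7]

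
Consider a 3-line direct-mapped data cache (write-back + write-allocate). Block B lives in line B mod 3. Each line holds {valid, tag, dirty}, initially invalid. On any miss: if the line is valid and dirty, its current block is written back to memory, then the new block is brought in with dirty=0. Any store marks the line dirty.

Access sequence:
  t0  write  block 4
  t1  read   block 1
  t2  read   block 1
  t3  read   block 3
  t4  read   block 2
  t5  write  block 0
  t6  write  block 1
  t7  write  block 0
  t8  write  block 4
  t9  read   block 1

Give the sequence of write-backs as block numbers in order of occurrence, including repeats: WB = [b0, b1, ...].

0: W B4 → L1 miss [D]
1: R B1 → L1 miss wb→B4 [-]
2: R B1 → L1 hit [-]
3: R B3 → L0 miss [-]
4: R B2 → L2 miss [-]
5: W B0 → L0 miss [D]
6: W B1 → L1 hit [D]
7: W B0 → L0 hit [D]
8: W B4 → L1 miss wb→B1 [D]
9: R B1 → L1 miss wb→B4 [-]

WB = [4, 1, 4]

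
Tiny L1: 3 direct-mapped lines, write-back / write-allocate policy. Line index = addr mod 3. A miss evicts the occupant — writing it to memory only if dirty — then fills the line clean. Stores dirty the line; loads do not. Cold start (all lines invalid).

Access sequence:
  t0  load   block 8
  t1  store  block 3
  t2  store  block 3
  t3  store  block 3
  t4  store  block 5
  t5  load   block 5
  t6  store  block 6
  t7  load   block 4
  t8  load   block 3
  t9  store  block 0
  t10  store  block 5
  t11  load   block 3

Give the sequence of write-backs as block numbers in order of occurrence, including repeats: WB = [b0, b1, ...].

0: R B8 → L2 miss [-]
1: W B3 → L0 miss [D]
2: W B3 → L0 hit [D]
3: W B3 → L0 hit [D]
4: W B5 → L2 miss [D]
5: R B5 → L2 hit [D]
6: W B6 → L0 miss wb→B3 [D]
7: R B4 → L1 miss [-]
8: R B3 → L0 miss wb→B6 [-]
9: W B0 → L0 miss [D]
10: W B5 → L2 hit [D]
11: R B3 → L0 miss wb→B0 [-]

WB = [3, 6, 0]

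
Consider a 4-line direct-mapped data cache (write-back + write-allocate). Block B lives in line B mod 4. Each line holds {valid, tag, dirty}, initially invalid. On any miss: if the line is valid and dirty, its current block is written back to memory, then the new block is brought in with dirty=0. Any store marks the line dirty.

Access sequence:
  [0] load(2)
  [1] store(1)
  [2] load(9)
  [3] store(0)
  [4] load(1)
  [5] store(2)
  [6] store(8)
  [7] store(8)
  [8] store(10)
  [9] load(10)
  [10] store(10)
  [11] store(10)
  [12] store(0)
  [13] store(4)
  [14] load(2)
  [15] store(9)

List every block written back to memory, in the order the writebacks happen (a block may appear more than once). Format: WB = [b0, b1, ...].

WB = [1, 0, 2, 8, 0, 10]

0: R B2 → L2 miss [-]
1: W B1 → L1 miss [D]
2: R B9 → L1 miss wb→B1 [-]
3: W B0 → L0 miss [D]
4: R B1 → L1 miss [-]
5: W B2 → L2 hit [D]
6: W B8 → L0 miss wb→B0 [D]
7: W B8 → L0 hit [D]
8: W B10 → L2 miss wb→B2 [D]
9: R B10 → L2 hit [D]
10: W B10 → L2 hit [D]
11: W B10 → L2 hit [D]
12: W B0 → L0 miss wb→B8 [D]
13: W B4 → L0 miss wb→B0 [D]
14: R B2 → L2 miss wb→B10 [-]
15: W B9 → L1 miss [D]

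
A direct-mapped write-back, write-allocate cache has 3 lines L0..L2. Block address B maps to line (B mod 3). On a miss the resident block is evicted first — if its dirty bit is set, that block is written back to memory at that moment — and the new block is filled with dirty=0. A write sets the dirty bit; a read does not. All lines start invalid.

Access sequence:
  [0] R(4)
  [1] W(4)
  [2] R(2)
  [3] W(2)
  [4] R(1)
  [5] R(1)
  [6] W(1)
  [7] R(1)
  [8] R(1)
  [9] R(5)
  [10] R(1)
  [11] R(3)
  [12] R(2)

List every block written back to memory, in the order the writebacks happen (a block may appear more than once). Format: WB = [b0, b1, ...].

0: R B4 → L1 miss [-]
1: W B4 → L1 hit [D]
2: R B2 → L2 miss [-]
3: W B2 → L2 hit [D]
4: R B1 → L1 miss wb→B4 [-]
5: R B1 → L1 hit [-]
6: W B1 → L1 hit [D]
7: R B1 → L1 hit [D]
8: R B1 → L1 hit [D]
9: R B5 → L2 miss wb→B2 [-]
10: R B1 → L1 hit [D]
11: R B3 → L0 miss [-]
12: R B2 → L2 miss [-]

WB = [4, 2]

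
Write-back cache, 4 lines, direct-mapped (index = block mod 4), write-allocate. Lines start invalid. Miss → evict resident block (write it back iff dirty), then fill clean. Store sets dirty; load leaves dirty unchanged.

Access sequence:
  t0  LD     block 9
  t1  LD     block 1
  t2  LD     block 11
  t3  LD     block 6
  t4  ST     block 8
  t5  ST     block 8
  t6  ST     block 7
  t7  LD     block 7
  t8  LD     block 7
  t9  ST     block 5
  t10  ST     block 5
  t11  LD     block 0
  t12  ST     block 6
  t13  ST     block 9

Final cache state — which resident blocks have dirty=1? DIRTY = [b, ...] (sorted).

DIRTY = [6, 7, 9]

0: R B9 → L1 miss [-]
1: R B1 → L1 miss [-]
2: R B11 → L3 miss [-]
3: R B6 → L2 miss [-]
4: W B8 → L0 miss [D]
5: W B8 → L0 hit [D]
6: W B7 → L3 miss [D]
7: R B7 → L3 hit [D]
8: R B7 → L3 hit [D]
9: W B5 → L1 miss [D]
10: W B5 → L1 hit [D]
11: R B0 → L0 miss wb→B8 [-]
12: W B6 → L2 hit [D]
13: W B9 → L1 miss wb→B5 [D]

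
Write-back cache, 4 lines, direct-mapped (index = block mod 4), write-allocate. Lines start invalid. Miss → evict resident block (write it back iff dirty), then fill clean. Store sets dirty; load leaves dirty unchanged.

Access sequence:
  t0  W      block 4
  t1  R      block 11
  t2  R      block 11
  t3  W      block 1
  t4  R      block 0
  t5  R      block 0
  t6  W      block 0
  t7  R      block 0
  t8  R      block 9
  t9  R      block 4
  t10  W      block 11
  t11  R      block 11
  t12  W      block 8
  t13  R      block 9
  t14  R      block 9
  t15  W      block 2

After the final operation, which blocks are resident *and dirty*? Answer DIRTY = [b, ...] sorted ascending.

DIRTY = [2, 8, 11]

0: W B4 -> L0 miss  d=D]
1: R B11 -> L3 miss  d=-]
2: R B11 -> L3 hit  d=-]
3: W B1 -> L1 miss  d=D]
4: R B0 -> L0 miss wb->B4  d=-]
5: R B0 -> L0 hit  d=-]
6: W B0 -> L0 hit  d=D]
7: R B0 -> L0 hit  d=D]
8: R B9 -> L1 miss wb->B1  d=-]
9: R B4 -> L0 miss wb->B0  d=-]
10: W B11 -> L3 hit  d=D]
11: R B11 -> L3 hit  d=D]
12: W B8 -> L0 miss  d=D]
13: R B9 -> L1 hit  d=-]
14: R B9 -> L1 hit  d=-]
15: W B2 -> L2 miss  d=D]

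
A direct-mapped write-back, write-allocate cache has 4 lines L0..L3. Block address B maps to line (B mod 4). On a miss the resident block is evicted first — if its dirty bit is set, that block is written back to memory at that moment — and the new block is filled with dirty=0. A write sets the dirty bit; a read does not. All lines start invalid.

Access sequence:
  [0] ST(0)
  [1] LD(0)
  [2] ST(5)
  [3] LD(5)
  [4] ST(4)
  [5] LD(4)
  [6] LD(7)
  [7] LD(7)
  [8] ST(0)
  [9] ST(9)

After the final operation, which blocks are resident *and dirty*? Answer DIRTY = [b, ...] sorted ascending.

DIRTY = [0, 9]

0: W B0 -> L0 miss  d=D]
1: R B0 -> L0 hit  d=D]
2: W B5 -> L1 miss  d=D]
3: R B5 -> L1 hit  d=D]
4: W B4 -> L0 miss wb->B0  d=D]
5: R B4 -> L0 hit  d=D]
6: R B7 -> L3 miss  d=-]
7: R B7 -> L3 hit  d=-]
8: W B0 -> L0 miss wb->B4  d=D]
9: W B9 -> L1 miss wb->B5  d=D]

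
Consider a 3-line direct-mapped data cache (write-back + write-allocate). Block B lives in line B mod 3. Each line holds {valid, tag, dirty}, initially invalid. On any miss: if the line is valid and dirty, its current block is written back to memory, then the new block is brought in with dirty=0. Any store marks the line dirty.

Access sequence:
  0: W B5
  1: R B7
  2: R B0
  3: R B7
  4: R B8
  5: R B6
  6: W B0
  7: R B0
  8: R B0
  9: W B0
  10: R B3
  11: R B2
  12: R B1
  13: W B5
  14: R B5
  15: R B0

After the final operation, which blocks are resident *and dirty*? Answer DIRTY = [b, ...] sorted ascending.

0: W B5 → L2 miss [D]
1: R B7 → L1 miss [-]
2: R B0 → L0 miss [-]
3: R B7 → L1 hit [-]
4: R B8 → L2 miss wb→B5 [-]
5: R B6 → L0 miss [-]
6: W B0 → L0 miss [D]
7: R B0 → L0 hit [D]
8: R B0 → L0 hit [D]
9: W B0 → L0 hit [D]
10: R B3 → L0 miss wb→B0 [-]
11: R B2 → L2 miss [-]
12: R B1 → L1 miss [-]
13: W B5 → L2 miss [D]
14: R B5 → L2 hit [D]
15: R B0 → L0 miss [-]

DIRTY = [5]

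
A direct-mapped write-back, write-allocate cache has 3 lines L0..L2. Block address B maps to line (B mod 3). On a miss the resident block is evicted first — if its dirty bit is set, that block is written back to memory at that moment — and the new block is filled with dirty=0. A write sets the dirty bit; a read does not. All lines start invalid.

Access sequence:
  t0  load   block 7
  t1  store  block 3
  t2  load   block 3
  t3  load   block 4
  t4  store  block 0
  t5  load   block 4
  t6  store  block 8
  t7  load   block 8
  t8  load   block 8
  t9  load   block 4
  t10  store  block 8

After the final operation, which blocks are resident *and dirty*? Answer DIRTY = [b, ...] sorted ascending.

0: R B7 -> L1 miss  d=-]
1: W B3 -> L0 miss  d=D]
2: R B3 -> L0 hit  d=D]
3: R B4 -> L1 miss  d=-]
4: W B0 -> L0 miss wb->B3  d=D]
5: R B4 -> L1 hit  d=-]
6: W B8 -> L2 miss  d=D]
7: R B8 -> L2 hit  d=D]
8: R B8 -> L2 hit  d=D]
9: R B4 -> L1 hit  d=-]
10: W B8 -> L2 hit  d=D]

DIRTY = [0, 8]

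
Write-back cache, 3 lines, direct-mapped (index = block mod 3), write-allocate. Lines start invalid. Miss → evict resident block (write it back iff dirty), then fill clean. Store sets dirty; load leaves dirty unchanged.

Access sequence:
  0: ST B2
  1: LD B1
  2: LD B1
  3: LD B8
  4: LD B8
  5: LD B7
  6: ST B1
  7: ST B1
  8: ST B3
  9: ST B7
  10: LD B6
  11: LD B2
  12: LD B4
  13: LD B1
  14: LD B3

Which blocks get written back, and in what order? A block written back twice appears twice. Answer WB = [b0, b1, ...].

WB = [2, 1, 3, 7]

0: W B2 → L2 miss [D]
1: R B1 → L1 miss [-]
2: R B1 → L1 hit [-]
3: R B8 → L2 miss wb→B2 [-]
4: R B8 → L2 hit [-]
5: R B7 → L1 miss [-]
6: W B1 → L1 miss [D]
7: W B1 → L1 hit [D]
8: W B3 → L0 miss [D]
9: W B7 → L1 miss wb→B1 [D]
10: R B6 → L0 miss wb→B3 [-]
11: R B2 → L2 miss [-]
12: R B4 → L1 miss wb→B7 [-]
13: R B1 → L1 miss [-]
14: R B3 → L0 miss [-]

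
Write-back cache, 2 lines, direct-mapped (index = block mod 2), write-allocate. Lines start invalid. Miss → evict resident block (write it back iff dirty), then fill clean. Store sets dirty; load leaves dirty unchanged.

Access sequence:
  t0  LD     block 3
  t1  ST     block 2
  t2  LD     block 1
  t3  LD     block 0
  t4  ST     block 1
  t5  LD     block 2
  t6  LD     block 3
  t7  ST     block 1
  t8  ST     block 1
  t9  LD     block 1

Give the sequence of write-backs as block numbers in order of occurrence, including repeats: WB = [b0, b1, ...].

WB = [2, 1]

  0 | R B3 → L1 miss [-]
  1 | W B2 → L0 miss [D]
  2 | R B1 → L1 miss [-]
  3 | R B0 → L0 miss wb→B2 [-]
  4 | W B1 → L1 hit [D]
  5 | R B2 → L0 miss [-]
  6 | R B3 → L1 miss wb→B1 [-]
  7 | W B1 → L1 miss [D]
  8 | W B1 → L1 hit [D]
  9 | R B1 → L1 hit [D]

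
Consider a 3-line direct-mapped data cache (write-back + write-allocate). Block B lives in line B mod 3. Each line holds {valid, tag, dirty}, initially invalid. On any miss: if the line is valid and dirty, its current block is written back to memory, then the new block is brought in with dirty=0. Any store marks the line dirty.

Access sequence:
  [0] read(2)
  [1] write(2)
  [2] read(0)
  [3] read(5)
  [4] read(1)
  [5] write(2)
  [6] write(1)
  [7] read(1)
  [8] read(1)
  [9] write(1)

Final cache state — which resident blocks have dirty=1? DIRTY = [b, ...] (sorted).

0: R B2 → L2 miss [-]
1: W B2 → L2 hit [D]
2: R B0 → L0 miss [-]
3: R B5 → L2 miss wb→B2 [-]
4: R B1 → L1 miss [-]
5: W B2 → L2 miss [D]
6: W B1 → L1 hit [D]
7: R B1 → L1 hit [D]
8: R B1 → L1 hit [D]
9: W B1 → L1 hit [D]

DIRTY = [1, 2]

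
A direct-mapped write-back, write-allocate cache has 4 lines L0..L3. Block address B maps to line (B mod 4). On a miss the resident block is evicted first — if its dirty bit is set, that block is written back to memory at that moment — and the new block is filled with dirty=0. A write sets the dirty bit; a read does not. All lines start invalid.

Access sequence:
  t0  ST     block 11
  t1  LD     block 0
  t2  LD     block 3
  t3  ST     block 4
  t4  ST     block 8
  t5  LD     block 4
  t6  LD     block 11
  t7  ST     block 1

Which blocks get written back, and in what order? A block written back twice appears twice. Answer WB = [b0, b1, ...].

WB = [11, 4, 8]

0: W B11 -> L3 miss  d=D]
1: R B0 -> L0 miss  d=-]
2: R B3 -> L3 miss wb->B11  d=-]
3: W B4 -> L0 miss  d=D]
4: W B8 -> L0 miss wb->B4  d=D]
5: R B4 -> L0 miss wb->B8  d=-]
6: R B11 -> L3 miss  d=-]
7: W B1 -> L1 miss  d=D]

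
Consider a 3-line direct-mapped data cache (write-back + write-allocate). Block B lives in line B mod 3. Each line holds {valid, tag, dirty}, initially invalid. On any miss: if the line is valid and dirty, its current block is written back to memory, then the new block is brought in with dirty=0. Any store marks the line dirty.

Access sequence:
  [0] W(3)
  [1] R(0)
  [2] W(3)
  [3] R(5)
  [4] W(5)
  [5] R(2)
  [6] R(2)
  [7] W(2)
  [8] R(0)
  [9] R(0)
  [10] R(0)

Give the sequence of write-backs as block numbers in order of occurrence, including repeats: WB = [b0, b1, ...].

0: W B3 → L0 miss [D]
1: R B0 → L0 miss wb→B3 [-]
2: W B3 → L0 miss [D]
3: R B5 → L2 miss [-]
4: W B5 → L2 hit [D]
5: R B2 → L2 miss wb→B5 [-]
6: R B2 → L2 hit [-]
7: W B2 → L2 hit [D]
8: R B0 → L0 miss wb→B3 [-]
9: R B0 → L0 hit [-]
10: R B0 → L0 hit [-]

WB = [3, 5, 3]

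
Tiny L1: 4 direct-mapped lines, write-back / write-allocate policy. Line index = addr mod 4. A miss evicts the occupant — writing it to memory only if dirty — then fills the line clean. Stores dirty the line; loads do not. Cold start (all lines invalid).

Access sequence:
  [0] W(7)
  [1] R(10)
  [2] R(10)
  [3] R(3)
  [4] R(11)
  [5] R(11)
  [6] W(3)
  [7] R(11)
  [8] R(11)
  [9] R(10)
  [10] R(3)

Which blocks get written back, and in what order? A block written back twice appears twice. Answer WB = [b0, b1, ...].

  0 | W B7 → L3 miss [D]
  1 | R B10 → L2 miss [-]
  2 | R B10 → L2 hit [-]
  3 | R B3 → L3 miss wb→B7 [-]
  4 | R B11 → L3 miss [-]
  5 | R B11 → L3 hit [-]
  6 | W B3 → L3 miss [D]
  7 | R B11 → L3 miss wb→B3 [-]
  8 | R B11 → L3 hit [-]
  9 | R B10 → L2 hit [-]
  10 | R B3 → L3 miss [-]

WB = [7, 3]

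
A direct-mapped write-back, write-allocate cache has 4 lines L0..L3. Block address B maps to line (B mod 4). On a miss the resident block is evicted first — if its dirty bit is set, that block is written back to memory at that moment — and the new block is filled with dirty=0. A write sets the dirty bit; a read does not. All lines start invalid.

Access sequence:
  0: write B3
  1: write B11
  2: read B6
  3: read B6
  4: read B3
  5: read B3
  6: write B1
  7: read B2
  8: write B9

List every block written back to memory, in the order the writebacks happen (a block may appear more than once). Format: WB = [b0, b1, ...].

WB = [3, 11, 1]

0: W B3 → L3 miss [D]
1: W B11 → L3 miss wb→B3 [D]
2: R B6 → L2 miss [-]
3: R B6 → L2 hit [-]
4: R B3 → L3 miss wb→B11 [-]
5: R B3 → L3 hit [-]
6: W B1 → L1 miss [D]
7: R B2 → L2 miss [-]
8: W B9 → L1 miss wb→B1 [D]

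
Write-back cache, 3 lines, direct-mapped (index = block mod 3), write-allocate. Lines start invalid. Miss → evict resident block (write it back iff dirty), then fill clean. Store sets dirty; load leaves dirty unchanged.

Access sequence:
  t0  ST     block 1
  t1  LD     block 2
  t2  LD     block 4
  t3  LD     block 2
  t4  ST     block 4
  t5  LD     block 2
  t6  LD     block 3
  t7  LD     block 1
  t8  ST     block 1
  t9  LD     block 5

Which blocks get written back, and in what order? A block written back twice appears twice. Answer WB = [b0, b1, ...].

0: W B1 -> L1 miss  d=D]
1: R B2 -> L2 miss  d=-]
2: R B4 -> L1 miss wb->B1  d=-]
3: R B2 -> L2 hit  d=-]
4: W B4 -> L1 hit  d=D]
5: R B2 -> L2 hit  d=-]
6: R B3 -> L0 miss  d=-]
7: R B1 -> L1 miss wb->B4  d=-]
8: W B1 -> L1 hit  d=D]
9: R B5 -> L2 miss  d=-]

WB = [1, 4]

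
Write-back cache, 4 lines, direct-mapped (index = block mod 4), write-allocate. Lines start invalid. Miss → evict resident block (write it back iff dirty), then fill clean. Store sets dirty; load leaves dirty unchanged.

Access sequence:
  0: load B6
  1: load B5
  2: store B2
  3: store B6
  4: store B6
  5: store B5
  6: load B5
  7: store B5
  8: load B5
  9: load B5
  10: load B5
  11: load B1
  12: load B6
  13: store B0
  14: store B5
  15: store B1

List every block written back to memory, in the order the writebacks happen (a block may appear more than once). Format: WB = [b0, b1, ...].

0: R B6 → L2 miss [-]
1: R B5 → L1 miss [-]
2: W B2 → L2 miss [D]
3: W B6 → L2 miss wb→B2 [D]
4: W B6 → L2 hit [D]
5: W B5 → L1 hit [D]
6: R B5 → L1 hit [D]
7: W B5 → L1 hit [D]
8: R B5 → L1 hit [D]
9: R B5 → L1 hit [D]
10: R B5 → L1 hit [D]
11: R B1 → L1 miss wb→B5 [-]
12: R B6 → L2 hit [D]
13: W B0 → L0 miss [D]
14: W B5 → L1 miss [D]
15: W B1 → L1 miss wb→B5 [D]

WB = [2, 5, 5]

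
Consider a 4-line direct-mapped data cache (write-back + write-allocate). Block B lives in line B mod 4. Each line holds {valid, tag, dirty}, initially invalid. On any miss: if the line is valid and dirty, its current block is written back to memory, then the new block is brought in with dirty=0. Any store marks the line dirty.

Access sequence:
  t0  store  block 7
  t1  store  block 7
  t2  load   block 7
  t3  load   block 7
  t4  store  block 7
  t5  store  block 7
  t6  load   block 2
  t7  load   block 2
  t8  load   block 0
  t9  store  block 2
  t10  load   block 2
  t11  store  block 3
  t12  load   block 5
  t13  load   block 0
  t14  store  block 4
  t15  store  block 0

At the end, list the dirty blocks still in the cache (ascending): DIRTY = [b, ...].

DIRTY = [0, 2, 3]

0: W B7 → L3 miss [D]
1: W B7 → L3 hit [D]
2: R B7 → L3 hit [D]
3: R B7 → L3 hit [D]
4: W B7 → L3 hit [D]
5: W B7 → L3 hit [D]
6: R B2 → L2 miss [-]
7: R B2 → L2 hit [-]
8: R B0 → L0 miss [-]
9: W B2 → L2 hit [D]
10: R B2 → L2 hit [D]
11: W B3 → L3 miss wb→B7 [D]
12: R B5 → L1 miss [-]
13: R B0 → L0 hit [-]
14: W B4 → L0 miss [D]
15: W B0 → L0 miss wb→B4 [D]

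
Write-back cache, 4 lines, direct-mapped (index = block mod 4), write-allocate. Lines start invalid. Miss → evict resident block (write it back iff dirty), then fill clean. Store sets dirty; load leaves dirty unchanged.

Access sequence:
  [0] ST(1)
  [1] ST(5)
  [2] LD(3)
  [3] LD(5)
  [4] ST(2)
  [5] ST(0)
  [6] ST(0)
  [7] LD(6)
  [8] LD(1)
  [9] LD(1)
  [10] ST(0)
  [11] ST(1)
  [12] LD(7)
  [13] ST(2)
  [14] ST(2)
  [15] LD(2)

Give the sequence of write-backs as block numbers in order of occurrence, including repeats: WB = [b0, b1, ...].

  0 | W B1 → L1 miss [D]
  1 | W B5 → L1 miss wb→B1 [D]
  2 | R B3 → L3 miss [-]
  3 | R B5 → L1 hit [D]
  4 | W B2 → L2 miss [D]
  5 | W B0 → L0 miss [D]
  6 | W B0 → L0 hit [D]
  7 | R B6 → L2 miss wb→B2 [-]
  8 | R B1 → L1 miss wb→B5 [-]
  9 | R B1 → L1 hit [-]
  10 | W B0 → L0 hit [D]
  11 | W B1 → L1 hit [D]
  12 | R B7 → L3 miss [-]
  13 | W B2 → L2 miss [D]
  14 | W B2 → L2 hit [D]
  15 | R B2 → L2 hit [D]

WB = [1, 2, 5]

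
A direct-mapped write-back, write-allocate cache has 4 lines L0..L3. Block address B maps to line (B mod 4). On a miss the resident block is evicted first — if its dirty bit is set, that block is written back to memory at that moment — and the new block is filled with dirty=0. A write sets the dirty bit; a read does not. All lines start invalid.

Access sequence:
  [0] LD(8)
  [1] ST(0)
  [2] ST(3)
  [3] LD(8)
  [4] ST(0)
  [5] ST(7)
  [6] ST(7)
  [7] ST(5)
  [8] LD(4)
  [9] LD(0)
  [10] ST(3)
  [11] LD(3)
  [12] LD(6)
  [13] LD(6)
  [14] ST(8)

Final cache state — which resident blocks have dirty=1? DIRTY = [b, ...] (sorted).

0: R B8 -> L0 miss  d=-]
1: W B0 -> L0 miss  d=D]
2: W B3 -> L3 miss  d=D]
3: R B8 -> L0 miss wb->B0  d=-]
4: W B0 -> L0 miss  d=D]
5: W B7 -> L3 miss wb->B3  d=D]
6: W B7 -> L3 hit  d=D]
7: W B5 -> L1 miss  d=D]
8: R B4 -> L0 miss wb->B0  d=-]
9: R B0 -> L0 miss  d=-]
10: W B3 -> L3 miss wb->B7  d=D]
11: R B3 -> L3 hit  d=D]
12: R B6 -> L2 miss  d=-]
13: R B6 -> L2 hit  d=-]
14: W B8 -> L0 miss  d=D]

DIRTY = [3, 5, 8]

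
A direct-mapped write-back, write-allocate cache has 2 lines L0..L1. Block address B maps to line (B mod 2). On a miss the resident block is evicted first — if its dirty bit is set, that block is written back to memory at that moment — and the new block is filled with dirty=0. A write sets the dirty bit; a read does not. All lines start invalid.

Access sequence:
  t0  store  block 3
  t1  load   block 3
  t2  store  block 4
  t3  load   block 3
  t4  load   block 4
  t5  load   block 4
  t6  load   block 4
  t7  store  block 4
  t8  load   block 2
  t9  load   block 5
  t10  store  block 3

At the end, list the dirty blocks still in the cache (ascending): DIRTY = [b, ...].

  0 | W B3 → L1 miss [D]
  1 | R B3 → L1 hit [D]
  2 | W B4 → L0 miss [D]
  3 | R B3 → L1 hit [D]
  4 | R B4 → L0 hit [D]
  5 | R B4 → L0 hit [D]
  6 | R B4 → L0 hit [D]
  7 | W B4 → L0 hit [D]
  8 | R B2 → L0 miss wb→B4 [-]
  9 | R B5 → L1 miss wb→B3 [-]
  10 | W B3 → L1 miss [D]

DIRTY = [3]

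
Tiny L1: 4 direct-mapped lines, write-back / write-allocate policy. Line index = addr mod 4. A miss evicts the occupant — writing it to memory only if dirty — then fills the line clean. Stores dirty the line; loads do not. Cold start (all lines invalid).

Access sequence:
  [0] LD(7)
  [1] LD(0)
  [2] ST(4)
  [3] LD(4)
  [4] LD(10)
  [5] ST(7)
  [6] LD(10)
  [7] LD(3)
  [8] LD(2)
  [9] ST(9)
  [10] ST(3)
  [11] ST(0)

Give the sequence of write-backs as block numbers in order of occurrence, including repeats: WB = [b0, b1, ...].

0: R B7 → L3 miss [-]
1: R B0 → L0 miss [-]
2: W B4 → L0 miss [D]
3: R B4 → L0 hit [D]
4: R B10 → L2 miss [-]
5: W B7 → L3 hit [D]
6: R B10 → L2 hit [-]
7: R B3 → L3 miss wb→B7 [-]
8: R B2 → L2 miss [-]
9: W B9 → L1 miss [D]
10: W B3 → L3 hit [D]
11: W B0 → L0 miss wb→B4 [D]

WB = [7, 4]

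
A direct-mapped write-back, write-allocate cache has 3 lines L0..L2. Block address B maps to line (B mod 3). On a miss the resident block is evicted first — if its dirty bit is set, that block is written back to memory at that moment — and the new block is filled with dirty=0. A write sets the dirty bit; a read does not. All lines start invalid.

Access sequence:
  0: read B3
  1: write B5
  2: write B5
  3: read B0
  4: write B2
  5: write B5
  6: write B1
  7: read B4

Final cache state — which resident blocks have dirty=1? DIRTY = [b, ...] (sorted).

  0 | R B3 → L0 miss [-]
  1 | W B5 → L2 miss [D]
  2 | W B5 → L2 hit [D]
  3 | R B0 → L0 miss [-]
  4 | W B2 → L2 miss wb→B5 [D]
  5 | W B5 → L2 miss wb→B2 [D]
  6 | W B1 → L1 miss [D]
  7 | R B4 → L1 miss wb→B1 [-]

DIRTY = [5]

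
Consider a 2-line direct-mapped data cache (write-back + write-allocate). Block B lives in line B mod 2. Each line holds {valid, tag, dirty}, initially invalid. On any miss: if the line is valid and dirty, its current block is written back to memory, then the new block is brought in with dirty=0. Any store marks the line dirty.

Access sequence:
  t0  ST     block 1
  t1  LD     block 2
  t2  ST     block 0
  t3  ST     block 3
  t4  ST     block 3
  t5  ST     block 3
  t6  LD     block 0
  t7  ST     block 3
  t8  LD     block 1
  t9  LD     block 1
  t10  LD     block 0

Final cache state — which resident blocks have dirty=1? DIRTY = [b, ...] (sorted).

DIRTY = [0]

  0 | W B1 → L1 miss [D]
  1 | R B2 → L0 miss [-]
  2 | W B0 → L0 miss [D]
  3 | W B3 → L1 miss wb→B1 [D]
  4 | W B3 → L1 hit [D]
  5 | W B3 → L1 hit [D]
  6 | R B0 → L0 hit [D]
  7 | W B3 → L1 hit [D]
  8 | R B1 → L1 miss wb→B3 [-]
  9 | R B1 → L1 hit [-]
  10 | R B0 → L0 hit [D]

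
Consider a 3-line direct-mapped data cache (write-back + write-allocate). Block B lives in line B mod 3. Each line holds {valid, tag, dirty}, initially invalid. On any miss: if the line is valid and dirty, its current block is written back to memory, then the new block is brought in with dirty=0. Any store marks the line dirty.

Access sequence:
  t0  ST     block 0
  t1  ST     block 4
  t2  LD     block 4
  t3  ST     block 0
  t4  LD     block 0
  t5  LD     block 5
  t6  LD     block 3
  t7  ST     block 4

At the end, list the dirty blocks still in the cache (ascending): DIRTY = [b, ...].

DIRTY = [4]

0: W B0 -> L0 miss  d=D]
1: W B4 -> L1 miss  d=D]
2: R B4 -> L1 hit  d=D]
3: W B0 -> L0 hit  d=D]
4: R B0 -> L0 hit  d=D]
5: R B5 -> L2 miss  d=-]
6: R B3 -> L0 miss wb->B0  d=-]
7: W B4 -> L1 hit  d=D]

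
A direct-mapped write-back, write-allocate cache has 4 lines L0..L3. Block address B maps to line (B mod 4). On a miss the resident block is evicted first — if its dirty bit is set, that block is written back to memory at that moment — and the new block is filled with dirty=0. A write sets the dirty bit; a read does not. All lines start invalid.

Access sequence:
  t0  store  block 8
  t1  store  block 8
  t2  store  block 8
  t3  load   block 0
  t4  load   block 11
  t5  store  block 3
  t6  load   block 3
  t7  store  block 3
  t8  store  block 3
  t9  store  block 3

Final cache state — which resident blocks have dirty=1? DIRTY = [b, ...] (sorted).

0: W B8 -> L0 miss  d=D]
1: W B8 -> L0 hit  d=D]
2: W B8 -> L0 hit  d=D]
3: R B0 -> L0 miss wb->B8  d=-]
4: R B11 -> L3 miss  d=-]
5: W B3 -> L3 miss  d=D]
6: R B3 -> L3 hit  d=D]
7: W B3 -> L3 hit  d=D]
8: W B3 -> L3 hit  d=D]
9: W B3 -> L3 hit  d=D]

DIRTY = [3]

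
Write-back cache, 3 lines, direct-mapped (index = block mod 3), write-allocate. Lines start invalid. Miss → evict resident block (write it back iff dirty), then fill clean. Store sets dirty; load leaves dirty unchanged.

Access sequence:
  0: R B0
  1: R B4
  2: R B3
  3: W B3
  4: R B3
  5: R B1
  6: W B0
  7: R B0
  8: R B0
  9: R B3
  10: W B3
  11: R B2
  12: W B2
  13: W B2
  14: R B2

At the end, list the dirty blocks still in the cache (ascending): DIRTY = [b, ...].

0: R B0 -> L0 miss  d=-]
1: R B4 -> L1 miss  d=-]
2: R B3 -> L0 miss  d=-]
3: W B3 -> L0 hit  d=D]
4: R B3 -> L0 hit  d=D]
5: R B1 -> L1 miss  d=-]
6: W B0 -> L0 miss wb->B3  d=D]
7: R B0 -> L0 hit  d=D]
8: R B0 -> L0 hit  d=D]
9: R B3 -> L0 miss wb->B0  d=-]
10: W B3 -> L0 hit  d=D]
11: R B2 -> L2 miss  d=-]
12: W B2 -> L2 hit  d=D]
13: W B2 -> L2 hit  d=D]
14: R B2 -> L2 hit  d=D]

DIRTY = [2, 3]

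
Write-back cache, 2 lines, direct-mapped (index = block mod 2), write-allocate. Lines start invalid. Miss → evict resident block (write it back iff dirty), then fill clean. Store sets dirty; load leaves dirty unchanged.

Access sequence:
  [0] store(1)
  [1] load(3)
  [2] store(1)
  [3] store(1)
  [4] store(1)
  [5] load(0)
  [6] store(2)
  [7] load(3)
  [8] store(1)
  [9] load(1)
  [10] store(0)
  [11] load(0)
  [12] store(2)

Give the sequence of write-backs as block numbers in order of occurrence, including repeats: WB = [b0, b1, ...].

WB = [1, 1, 2, 0]

0: W B1 → L1 miss [D]
1: R B3 → L1 miss wb→B1 [-]
2: W B1 → L1 miss [D]
3: W B1 → L1 hit [D]
4: W B1 → L1 hit [D]
5: R B0 → L0 miss [-]
6: W B2 → L0 miss [D]
7: R B3 → L1 miss wb→B1 [-]
8: W B1 → L1 miss [D]
9: R B1 → L1 hit [D]
10: W B0 → L0 miss wb→B2 [D]
11: R B0 → L0 hit [D]
12: W B2 → L0 miss wb→B0 [D]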